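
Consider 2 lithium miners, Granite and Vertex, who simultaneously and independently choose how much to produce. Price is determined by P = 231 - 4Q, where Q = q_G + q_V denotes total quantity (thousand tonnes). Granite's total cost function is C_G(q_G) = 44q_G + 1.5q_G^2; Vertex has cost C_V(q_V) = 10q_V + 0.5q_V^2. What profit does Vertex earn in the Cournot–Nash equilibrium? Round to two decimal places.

Granite's profit: π_G = (231 - 4Q)q_G - (44q_G + (3/2)q_G²). Setting ∂π_G/∂q_G = 0: 187 - 11q_G - 4(q_V) = 0.
Vertex's first-order condition: 221 - 9q_V - 4(q_G) = 0.
Rearranging gives the reaction functions q_G = (187 - 4q_V)/11 and q_V = (221 - 4q_G)/9.
Solving the pair: q_G = 799/83, q_V = 1683/83.
Price P = 231 - 4·29.9036 = 111.3855.
Vertex's profit: 111.3855·(1683/83) - 10·(1683/83) - (1/2)(1683/83)² = 1850.2251.

1850.23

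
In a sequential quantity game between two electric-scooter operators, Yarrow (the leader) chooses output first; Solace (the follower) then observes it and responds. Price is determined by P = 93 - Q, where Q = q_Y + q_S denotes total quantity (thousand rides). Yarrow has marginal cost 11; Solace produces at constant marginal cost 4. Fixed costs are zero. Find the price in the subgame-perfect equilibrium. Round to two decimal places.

Solve by backward induction. Given q_Y, the follower Solace maximises π_S = (93 - q_Y - q_S)q_S - 4q_S.
Follower FOC: 89 - q_Y - 2q_S = 0, so q_S(q_Y) = (89 - q_Y)/2.
The leader anticipates this reaction. Substituting into P = 93 - Q gives P = 97/2 - (1/2)q_Y, so π_Y = (97/2 - (1/2)q_Y)q_Y - 11q_Y.
Maximising: ∂π_Y/∂q_Y = 75/2 - q_Y = 0, giving q_Y = 75/2.
Then q_S = (89 - 75/2)/2 = 103/4.
Total output Q = 253/4, so price P = 93 - 253/4 = 119/4.

29.75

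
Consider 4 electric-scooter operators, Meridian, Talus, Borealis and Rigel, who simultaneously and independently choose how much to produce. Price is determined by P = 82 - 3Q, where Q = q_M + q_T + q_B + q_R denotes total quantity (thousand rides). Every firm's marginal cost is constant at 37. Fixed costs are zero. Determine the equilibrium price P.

A representative firm's profit is π_i = q_i(82 - 3Q) - 37q_i.
Setting ∂π_i/∂q_i = 0 with rivals' quantities fixed: 45 - 6q_i - 3·Σ_{j≠i} q_j = 0.
With identical firms every q_j equals q_i, so Σ_{j≠i} q_j = 3q_i and 45 = 15q_i, giving q_i = 3.
Total output Q = 12, so price P = 82 - 3·12 = 46.

46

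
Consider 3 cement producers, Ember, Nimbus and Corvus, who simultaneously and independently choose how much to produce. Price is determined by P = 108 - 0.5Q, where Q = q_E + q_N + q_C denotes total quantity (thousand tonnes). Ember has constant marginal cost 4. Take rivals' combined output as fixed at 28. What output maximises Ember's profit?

90

With rivals' combined output fixed at 28, Ember's profit is π_E = (108 - (1/2)·28 - (1/2)q_E)q_E - (4q_E) = (94 - (1/2)q_E)q_E - (4q_E).
∂π_E/∂q_E = 90 - q_E = 0, so q_E = 90.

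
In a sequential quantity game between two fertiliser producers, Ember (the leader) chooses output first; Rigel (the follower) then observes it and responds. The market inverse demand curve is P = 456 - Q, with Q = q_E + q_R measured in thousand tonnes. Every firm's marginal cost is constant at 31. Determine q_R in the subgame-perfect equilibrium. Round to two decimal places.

Solve by backward induction. Given q_E, the follower Rigel maximises π_R = (456 - q_E - q_R)q_R - 31q_R.
Follower FOC: 425 - q_E - 2q_R = 0, so q_R(q_E) = (425 - q_E)/2.
The leader anticipates this reaction. Substituting into P = 456 - Q gives P = 487/2 - (1/2)q_E, so π_E = (487/2 - (1/2)q_E)q_E - 31q_E.
The leader's first-order condition 425/2 - q_E = 0 yields q_E = 425/2.
Then q_R = (425 - 425/2)/2 = 425/4.

106.25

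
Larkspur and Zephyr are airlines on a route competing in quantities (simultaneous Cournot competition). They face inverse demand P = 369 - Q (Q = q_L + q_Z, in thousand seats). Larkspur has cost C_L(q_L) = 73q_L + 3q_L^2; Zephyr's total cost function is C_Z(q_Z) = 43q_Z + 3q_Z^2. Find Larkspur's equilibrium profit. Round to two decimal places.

Larkspur's profit: π_L = (369 - Q)q_L - (73q_L + 3q_L²). Setting ∂π_L/∂q_L = 0: 296 - 8q_L - (q_Z) = 0.
Zephyr's profit: π_Z = (369 - Q)q_Z - (43q_Z + 3q_Z²). Setting ∂π_Z/∂q_Z = 0: 326 - 8q_Z - (q_L) = 0.
So q_L = (296 - q_Z)/8 and q_Z = (326 - q_L)/8.
Solving the pair: q_L = 32.4127, q_Z = 36.6984.
Price P = 369 - 622/9 = 299.8889.
Larkspur's profit: 299.8889·32.4127 - 73·32.4127 - 3·32.4127² = 4202.3321.

4202.33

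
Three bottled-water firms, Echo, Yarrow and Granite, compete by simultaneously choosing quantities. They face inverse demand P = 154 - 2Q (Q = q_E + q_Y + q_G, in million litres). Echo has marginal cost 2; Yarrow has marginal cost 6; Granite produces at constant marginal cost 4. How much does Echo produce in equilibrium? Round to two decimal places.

19.75

Echo's profit: π_E = (154 - 2Q)q_E - (2q_E). Setting ∂π_E/∂q_E = 0: 152 - 4q_E - 2(q_Y + q_G) = 0.
Yarrow's first-order condition: 148 - 4q_Y - 2(q_E + q_G) = 0.
Granite's first-order condition: 150 - 4q_G - 2(q_E + q_Y) = 0.
Adding the 3 first-order conditions: 450 − 8Q = 0, so Q = 225/4.
Back-substituting: q_E = (152 − 225/2)/2 = 79/4, q_Y = (148 − 225/2)/2 = 71/4, q_G = (150 − 225/2)/2 = 75/4.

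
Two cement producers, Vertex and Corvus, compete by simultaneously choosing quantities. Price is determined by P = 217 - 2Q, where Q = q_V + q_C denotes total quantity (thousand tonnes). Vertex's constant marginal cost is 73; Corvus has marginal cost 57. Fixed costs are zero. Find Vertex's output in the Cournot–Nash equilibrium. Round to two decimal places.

Vertex's profit: π_V = (217 - 2Q)q_V - (73q_V). Setting ∂π_V/∂q_V = 0: 144 - 4q_V - 2(q_C) = 0.
Corvus's profit: π_C = (217 - 2Q)q_C - (57q_C). Setting ∂π_C/∂q_C = 0: 160 - 4q_C - 2(q_V) = 0.
Rearranging gives the reaction functions q_V = (144 - 2q_C)/4 and q_C = (160 - 2q_V)/4.
Solving the pair: q_V = 64/3, q_C = 88/3.

21.33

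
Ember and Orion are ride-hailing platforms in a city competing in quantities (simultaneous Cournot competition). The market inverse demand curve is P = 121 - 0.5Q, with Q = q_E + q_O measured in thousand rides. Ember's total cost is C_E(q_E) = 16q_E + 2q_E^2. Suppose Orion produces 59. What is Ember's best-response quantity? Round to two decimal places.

15.10

With the rival's output fixed at 59, Ember's profit is π_E = (121 - (1/2)·59 - (1/2)q_E)q_E - (16q_E + 2q_E²) = (183/2 - (1/2)q_E)q_E - (16q_E + 2q_E²).
∂π_E/∂q_E = 151/2 - 5q_E = 0, so q_E = 151/10.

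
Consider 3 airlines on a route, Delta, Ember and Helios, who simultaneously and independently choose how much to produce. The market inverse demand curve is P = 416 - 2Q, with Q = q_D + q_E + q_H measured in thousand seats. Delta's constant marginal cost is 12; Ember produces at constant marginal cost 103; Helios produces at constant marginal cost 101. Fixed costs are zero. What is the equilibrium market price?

158

Delta's profit: π_D = (416 - 2Q)q_D - (12q_D). Setting ∂π_D/∂q_D = 0: 404 - 4q_D - 2(q_E + q_H) = 0.
Ember's profit: π_E = (416 - 2Q)q_E - (103q_E). Setting ∂π_E/∂q_E = 0: 313 - 4q_E - 2(q_D + q_H) = 0.
Helios's profit: π_H = (416 - 2Q)q_H - (101q_H). Setting ∂π_H/∂q_H = 0: 315 - 4q_H - 2(q_D + q_E) = 0.
Summing all 3 equations gives 1032 − 8Q = 0, hence Q = 129.
Back-substituting: q_D = (404 − 258)/2 = 73, q_E = (313 − 258)/2 = 55/2, q_H = (315 − 258)/2 = 57/2.
Total output Q = 129, so price P = 416 - 2·129 = 158.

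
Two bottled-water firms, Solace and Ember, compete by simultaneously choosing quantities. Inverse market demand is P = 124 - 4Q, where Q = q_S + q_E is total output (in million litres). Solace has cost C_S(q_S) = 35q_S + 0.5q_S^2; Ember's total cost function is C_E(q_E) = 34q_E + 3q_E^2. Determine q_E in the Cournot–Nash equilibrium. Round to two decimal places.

Solace's profit: π_S = (124 - 4Q)q_S - (35q_S + (1/2)q_S²). Setting ∂π_S/∂q_S = 0: 89 - 9q_S - 4(q_E) = 0.
Ember's first-order condition: 90 - 14q_E - 4(q_S) = 0.
So q_S = (89 - 4q_E)/9 and q_E = (90 - 4q_S)/14.
Solving the pair: q_S = 443/55, q_E = 227/55.

4.13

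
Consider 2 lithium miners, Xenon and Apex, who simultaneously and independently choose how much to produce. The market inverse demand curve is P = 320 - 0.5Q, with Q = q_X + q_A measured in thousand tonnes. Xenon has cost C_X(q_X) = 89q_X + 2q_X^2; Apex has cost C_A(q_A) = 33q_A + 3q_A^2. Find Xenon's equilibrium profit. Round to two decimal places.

Xenon's profit: π_X = (320 - 0.5Q)q_X - (89q_X + 2q_X²). Setting ∂π_X/∂q_X = 0: 231 - 5q_X - (1/2)(q_A) = 0.
Apex's first-order condition: 287 - 7q_A - (1/2)(q_X) = 0.
Rearranging gives the reaction functions q_X = (231 - (1/2)q_A)/5 and q_A = (287 - (1/2)q_X)/7.
Substituting one into the other gives q_X = 42.4029 and q_A = 37.9712.
Price P = 320 - (1/2)·80.3741 = 279.8129.
Xenon's profit: 279.8129·42.4029 - 89·42.4029 - 2·42.4029² = 4495.0101.

4495.01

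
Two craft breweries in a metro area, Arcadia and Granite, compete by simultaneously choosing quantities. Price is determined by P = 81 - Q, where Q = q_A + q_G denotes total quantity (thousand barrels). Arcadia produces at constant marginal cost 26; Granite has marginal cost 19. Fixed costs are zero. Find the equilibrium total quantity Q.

39

Arcadia's profit: π_A = (81 - Q)q_A - (26q_A). Setting ∂π_A/∂q_A = 0: 55 - 2q_A - (q_G) = 0.
Granite's first-order condition: 62 - 2q_G - (q_A) = 0.
Best responses: q_A = (55 - q_G)/2, q_G = (62 - q_A)/2.
Substituting one into the other gives q_A = 16 and q_G = 23.
Total output Q = 16 + 23 = 39.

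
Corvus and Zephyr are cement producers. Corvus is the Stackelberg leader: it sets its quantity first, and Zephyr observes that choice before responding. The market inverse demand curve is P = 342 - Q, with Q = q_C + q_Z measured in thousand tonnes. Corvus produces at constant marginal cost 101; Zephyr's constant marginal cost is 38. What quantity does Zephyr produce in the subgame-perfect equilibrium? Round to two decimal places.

The follower Zephyr best-responds to any q_C: π_Z = (342 - Q)q_Z - 38q_Z.
∂π_Z/∂q_Z = 304 - q_C - 2q_Z = 0 gives the reaction function q_Z = (304 - q_C)/2.
The leader anticipates this reaction. Substituting into P = 342 - Q gives P = 190 - (1/2)q_C, so π_C = (190 - (1/2)q_C)q_C - 101q_C.
Maximising: ∂π_C/∂q_C = 89 - q_C = 0, giving q_C = 89.
Then q_Z = (304 - 89)/2 = 215/2.

107.50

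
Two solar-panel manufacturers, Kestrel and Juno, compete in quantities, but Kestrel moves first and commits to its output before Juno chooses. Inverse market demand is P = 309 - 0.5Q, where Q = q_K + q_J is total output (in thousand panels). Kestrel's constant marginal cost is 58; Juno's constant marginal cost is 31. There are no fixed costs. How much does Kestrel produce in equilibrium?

Solve by backward induction. Given q_K, the follower Juno maximises π_J = (309 - (1/2)q_K - (1/2)q_J)q_J - 31q_J.
∂π_J/∂q_J = 278 - (1/2)q_K - q_J = 0 gives the reaction function q_J = (278 - (1/2)q_K).
Kestrel substitutes q_J(q_K) into its own profit: π_K = q_K(309 - (1/2)q_K - (278 - (1/2)q_K)/2) - 58q_K = (170 - (1/4)q_K)q_K - 58q_K.
Maximising: ∂π_K/∂q_K = 112 - (1/2)q_K = 0, giving q_K = 224.
Then q_J = (278 - (1/2)·224) = 166.

224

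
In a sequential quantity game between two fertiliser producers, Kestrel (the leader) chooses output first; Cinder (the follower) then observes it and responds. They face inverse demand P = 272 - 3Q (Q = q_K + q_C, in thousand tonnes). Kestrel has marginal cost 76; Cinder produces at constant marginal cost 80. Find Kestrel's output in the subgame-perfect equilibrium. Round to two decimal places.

33.33

The follower Cinder best-responds to any q_K: π_C = (272 - 3Q)q_C - 80q_C.
Setting the follower's marginal profit to zero, 192 - 3q_K - 6q_C = 0, i.e. q_C = (192 - 3q_K)/6.
Kestrel substitutes q_C(q_K) into its own profit: π_K = q_K(272 - 3q_K - (192 - 3q_K)/2) - 76q_K = (176 - (3/2)q_K)q_K - 76q_K.
The leader's first-order condition 100 - 3q_K = 0 yields q_K = 100/3.
Then q_C = (192 - 3·(100/3))/6 = 46/3.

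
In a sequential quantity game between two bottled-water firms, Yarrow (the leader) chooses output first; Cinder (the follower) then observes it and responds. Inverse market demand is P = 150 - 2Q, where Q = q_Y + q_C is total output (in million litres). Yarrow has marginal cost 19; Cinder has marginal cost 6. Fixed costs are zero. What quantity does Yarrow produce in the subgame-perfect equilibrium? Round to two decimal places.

29.50

The follower Cinder best-responds to any q_Y: π_C = (150 - 2Q)q_C - 6q_C.
Follower FOC: 144 - 2q_Y - 4q_C = 0, so q_C(q_Y) = (144 - 2q_Y)/4.
Yarrow substitutes q_C(q_Y) into its own profit: π_Y = q_Y(150 - 2q_Y - (144 - 2q_Y)/2) - 19q_Y = (78 - q_Y)q_Y - 19q_Y.
Maximising: ∂π_Y/∂q_Y = 59 - 2q_Y = 0, giving q_Y = 59/2.
Then q_C = (144 - 2·(59/2))/4 = 85/4.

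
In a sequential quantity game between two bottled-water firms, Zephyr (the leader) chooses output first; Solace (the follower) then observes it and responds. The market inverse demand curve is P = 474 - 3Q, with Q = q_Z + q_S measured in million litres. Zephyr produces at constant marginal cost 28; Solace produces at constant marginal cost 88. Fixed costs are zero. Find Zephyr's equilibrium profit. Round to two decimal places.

10668.17

Solve by backward induction. Given q_Z, the follower Solace maximises π_S = (474 - 3q_Z - 3q_S)q_S - 88q_S.
Setting the follower's marginal profit to zero, 386 - 3q_Z - 6q_S = 0, i.e. q_S = (386 - 3q_Z)/6.
Zephyr substitutes q_S(q_Z) into its own profit: π_Z = q_Z(474 - 3q_Z - (386 - 3q_Z)/2) - 28q_Z = (281 - (3/2)q_Z)q_Z - 28q_Z.
Leader FOC: 253 - 3q_Z = 0, so q_Z = 253/3.
Then q_S = (386 - 3·(253/3))/6 = 133/6.
Price P = 474 - 3·(213/2) = 309/2.
Zephyr's profit: (309/2 - 28)·(253/3) = 10668.1667.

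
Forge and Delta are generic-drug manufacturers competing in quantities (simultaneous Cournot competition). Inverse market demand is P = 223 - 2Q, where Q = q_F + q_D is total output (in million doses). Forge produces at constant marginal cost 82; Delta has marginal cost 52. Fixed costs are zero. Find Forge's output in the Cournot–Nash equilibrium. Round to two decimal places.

18.50

Forge's profit: π_F = (223 - 2Q)q_F - (82q_F). Setting ∂π_F/∂q_F = 0: 141 - 4q_F - 2(q_D) = 0.
Delta's first-order condition: 171 - 4q_D - 2(q_F) = 0.
Best responses: q_F = (141 - 2q_D)/4, q_D = (171 - 2q_F)/4.
Solving the pair: q_F = 37/2, q_D = 67/2.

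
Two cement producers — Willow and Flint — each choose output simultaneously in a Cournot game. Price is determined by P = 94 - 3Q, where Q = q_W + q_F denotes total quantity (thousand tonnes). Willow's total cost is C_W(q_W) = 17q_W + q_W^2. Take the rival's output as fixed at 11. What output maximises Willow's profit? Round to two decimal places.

With the rival's output fixed at 11, Willow's profit is π_W = (94 - 3·11 - 3q_W)q_W - (17q_W + q_W²) = (61 - 3q_W)q_W - (17q_W + q_W²).
∂π_W/∂q_W = 44 - 8q_W = 0, so q_W = 11/2.

5.50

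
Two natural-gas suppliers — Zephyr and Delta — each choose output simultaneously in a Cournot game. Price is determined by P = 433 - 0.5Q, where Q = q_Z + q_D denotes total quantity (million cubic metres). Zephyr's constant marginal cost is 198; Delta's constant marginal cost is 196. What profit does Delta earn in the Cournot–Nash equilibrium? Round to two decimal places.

12693.56

Zephyr's profit: π_Z = (433 - 0.5Q)q_Z - (198q_Z). Setting ∂π_Z/∂q_Z = 0: 235 - q_Z - (1/2)(q_D) = 0.
Delta's profit: π_D = (433 - 0.5Q)q_D - (196q_D). Setting ∂π_D/∂q_D = 0: 237 - q_D - (1/2)(q_Z) = 0.
Rearranging gives the reaction functions q_Z = (235 - (1/2)q_D) and q_D = (237 - (1/2)q_Z).
Solving the pair: q_Z = 466/3, q_D = 478/3.
Price P = 433 - (1/2)·(944/3) = 827/3.
Delta's profit: (827/3 - 196)·(478/3) = 12693.5556.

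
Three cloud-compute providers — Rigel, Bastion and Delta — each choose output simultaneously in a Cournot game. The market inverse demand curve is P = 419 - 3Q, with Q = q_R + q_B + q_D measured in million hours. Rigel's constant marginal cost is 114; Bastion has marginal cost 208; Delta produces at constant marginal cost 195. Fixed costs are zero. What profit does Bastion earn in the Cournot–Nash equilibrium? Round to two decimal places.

225.33

Rigel's profit: π_R = (419 - 3Q)q_R - (114q_R). Setting ∂π_R/∂q_R = 0: 305 - 6q_R - 3(q_B + q_D) = 0.
Bastion's first-order condition: 211 - 6q_B - 3(q_R + q_D) = 0.
Delta's first-order condition: 224 - 6q_D - 3(q_R + q_B) = 0.
Adding the 3 first-order conditions: 740 − 12Q = 0, so Q = 185/3.
Back-substituting: q_R = (305 − 185)/3 = 40, q_B = (211 − 185)/3 = 26/3, q_D = (224 − 185)/3 = 13.
Price P = 419 - 3·(185/3) = 234.
Bastion's profit: (234 - 208)·(26/3) = 676/3.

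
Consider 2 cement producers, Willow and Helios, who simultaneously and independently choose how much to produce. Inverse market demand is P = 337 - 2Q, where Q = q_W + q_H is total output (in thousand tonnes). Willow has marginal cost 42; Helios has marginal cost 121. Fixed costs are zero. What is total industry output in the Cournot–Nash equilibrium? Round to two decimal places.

85.17

Willow's profit: π_W = (337 - 2Q)q_W - (42q_W). Setting ∂π_W/∂q_W = 0: 295 - 4q_W - 2(q_H) = 0.
Helios's first-order condition: 216 - 4q_H - 2(q_W) = 0.
Best responses: q_W = (295 - 2q_H)/4, q_H = (216 - 2q_W)/4.
Substituting one into the other gives q_W = 187/3 and q_H = 137/6.
Total output Q = 187/3 + 137/6 = 511/6.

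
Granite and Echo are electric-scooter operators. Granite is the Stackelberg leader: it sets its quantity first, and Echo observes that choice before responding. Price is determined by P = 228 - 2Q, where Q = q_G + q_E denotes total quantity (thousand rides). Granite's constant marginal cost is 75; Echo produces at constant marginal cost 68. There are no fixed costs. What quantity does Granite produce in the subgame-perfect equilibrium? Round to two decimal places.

36.50

Solve by backward induction. Given q_G, the follower Echo maximises π_E = (228 - 2q_G - 2q_E)q_E - 68q_E.
Follower FOC: 160 - 2q_G - 4q_E = 0, so q_E(q_G) = (160 - 2q_G)/4.
Granite substitutes q_E(q_G) into its own profit: π_G = q_G(228 - 2q_G - (160 - 2q_G)/2) - 75q_G = (148 - q_G)q_G - 75q_G.
Leader FOC: 73 - 2q_G = 0, so q_G = 73/2.
Then q_E = (160 - 2·(73/2))/4 = 87/4.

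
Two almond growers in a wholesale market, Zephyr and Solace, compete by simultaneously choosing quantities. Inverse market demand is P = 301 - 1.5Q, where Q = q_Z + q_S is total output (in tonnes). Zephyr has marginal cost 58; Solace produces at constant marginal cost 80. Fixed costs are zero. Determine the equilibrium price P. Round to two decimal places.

Zephyr's profit: π_Z = (301 - 1.5Q)q_Z - (58q_Z). Setting ∂π_Z/∂q_Z = 0: 243 - 3q_Z - (3/2)(q_S) = 0.
Solace's profit: π_S = (301 - 1.5Q)q_S - (80q_S). Setting ∂π_S/∂q_S = 0: 221 - 3q_S - (3/2)(q_Z) = 0.
Rearranging gives the reaction functions q_Z = (243 - (3/2)q_S)/3 and q_S = (221 - (3/2)q_Z)/3.
Solving the pair: q_Z = 530/9, q_S = 398/9.
Total output Q = 928/9, so price P = 301 - (3/2)·(928/9) = 439/3.

146.33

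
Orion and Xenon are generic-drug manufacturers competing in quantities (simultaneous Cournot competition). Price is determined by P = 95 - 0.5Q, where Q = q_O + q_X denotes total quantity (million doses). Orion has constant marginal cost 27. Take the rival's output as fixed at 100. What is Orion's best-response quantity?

With the rival's output fixed at 100, Orion's profit is π_O = (95 - (1/2)·100 - (1/2)q_O)q_O - (27q_O) = (45 - (1/2)q_O)q_O - (27q_O).
∂π_O/∂q_O = 18 - q_O = 0, so q_O = 18.

18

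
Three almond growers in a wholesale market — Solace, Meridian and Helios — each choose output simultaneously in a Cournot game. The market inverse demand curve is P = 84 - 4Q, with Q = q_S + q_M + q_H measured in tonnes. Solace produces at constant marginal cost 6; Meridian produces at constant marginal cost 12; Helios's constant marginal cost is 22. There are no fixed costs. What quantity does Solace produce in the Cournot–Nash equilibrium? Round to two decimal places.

6.25

Solace's profit: π_S = (84 - 4Q)q_S - (6q_S). Setting ∂π_S/∂q_S = 0: 78 - 8q_S - 4(q_M + q_H) = 0.
Meridian's profit: π_M = (84 - 4Q)q_M - (12q_M). Setting ∂π_M/∂q_M = 0: 72 - 8q_M - 4(q_S + q_H) = 0.
Helios's first-order condition: 62 - 8q_H - 4(q_S + q_M) = 0.
Summing all 3 equations gives 212 − 16Q = 0, hence Q = 53/4.
Back-substituting: q_S = (78 − 53)/4 = 25/4, q_M = (72 − 53)/4 = 19/4, q_H = (62 − 53)/4 = 9/4.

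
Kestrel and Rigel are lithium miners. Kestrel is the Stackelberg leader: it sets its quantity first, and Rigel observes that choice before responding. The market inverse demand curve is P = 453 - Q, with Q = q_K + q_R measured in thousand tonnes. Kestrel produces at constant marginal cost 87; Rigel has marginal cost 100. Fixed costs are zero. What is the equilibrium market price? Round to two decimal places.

181.75

The follower Rigel best-responds to any q_K: π_R = (453 - Q)q_R - 100q_R.
∂π_R/∂q_R = 353 - q_K - 2q_R = 0 gives the reaction function q_R = (353 - q_K)/2.
Kestrel substitutes q_R(q_K) into its own profit: π_K = q_K(453 - q_K - (353 - q_K)/2) - 87q_K = (553/2 - (1/2)q_K)q_K - 87q_K.
Leader FOC: 379/2 - q_K = 0, so q_K = 379/2.
Then q_R = (353 - 379/2)/2 = 327/4.
Total output Q = 1085/4, so price P = 453 - 1085/4 = 727/4.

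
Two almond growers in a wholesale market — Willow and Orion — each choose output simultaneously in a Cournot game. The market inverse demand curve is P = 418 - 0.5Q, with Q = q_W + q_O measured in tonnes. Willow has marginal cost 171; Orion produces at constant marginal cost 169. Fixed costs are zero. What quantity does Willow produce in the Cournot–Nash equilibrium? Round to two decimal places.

163.33

Willow's profit: π_W = (418 - 0.5Q)q_W - (171q_W). Setting ∂π_W/∂q_W = 0: 247 - q_W - (1/2)(q_O) = 0.
Orion's profit: π_O = (418 - 0.5Q)q_O - (169q_O). Setting ∂π_O/∂q_O = 0: 249 - q_O - (1/2)(q_W) = 0.
Rearranging gives the reaction functions q_W = (247 - (1/2)q_O) and q_O = (249 - (1/2)q_W).
Solving the pair: q_W = 490/3, q_O = 502/3.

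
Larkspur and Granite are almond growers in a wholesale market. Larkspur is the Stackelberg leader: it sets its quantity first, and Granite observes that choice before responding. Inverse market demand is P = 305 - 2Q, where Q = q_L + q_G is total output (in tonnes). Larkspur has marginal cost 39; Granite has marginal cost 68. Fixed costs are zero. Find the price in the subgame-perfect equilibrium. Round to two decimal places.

112.75

The follower Granite best-responds to any q_L: π_G = (305 - 2Q)q_G - 68q_G.
Setting the follower's marginal profit to zero, 237 - 2q_L - 4q_G = 0, i.e. q_G = (237 - 2q_L)/4.
The leader anticipates this reaction. Substituting into P = 305 - 2Q gives P = 373/2 - q_L, so π_L = (373/2 - q_L)q_L - 39q_L.
Leader FOC: 295/2 - 2q_L = 0, so q_L = 295/4.
Then q_G = (237 - 2·(295/4))/4 = 179/8.
Total output Q = 769/8, so price P = 305 - 2·(769/8) = 451/4.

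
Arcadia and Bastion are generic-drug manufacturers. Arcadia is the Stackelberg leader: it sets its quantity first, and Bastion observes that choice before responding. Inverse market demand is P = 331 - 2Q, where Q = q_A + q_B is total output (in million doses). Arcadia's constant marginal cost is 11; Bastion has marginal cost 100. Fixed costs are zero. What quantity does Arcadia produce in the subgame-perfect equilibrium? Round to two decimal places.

The follower Bastion best-responds to any q_A: π_B = (331 - 2Q)q_B - 100q_B.
Follower FOC: 231 - 2q_A - 4q_B = 0, so q_B(q_A) = (231 - 2q_A)/4.
The leader anticipates this reaction. Substituting into P = 331 - 2Q gives P = 431/2 - q_A, so π_A = (431/2 - q_A)q_A - 11q_A.
Leader FOC: 409/2 - 2q_A = 0, so q_A = 409/4.
Then q_B = (231 - 2·(409/4))/4 = 53/8.

102.25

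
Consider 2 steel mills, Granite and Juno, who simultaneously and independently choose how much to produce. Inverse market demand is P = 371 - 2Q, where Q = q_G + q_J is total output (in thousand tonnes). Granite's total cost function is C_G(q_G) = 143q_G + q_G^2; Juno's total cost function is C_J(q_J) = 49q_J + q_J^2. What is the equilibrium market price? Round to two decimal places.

233.50

Granite's profit: π_G = (371 - 2Q)q_G - (143q_G + q_G²). Setting ∂π_G/∂q_G = 0: 228 - 6q_G - 2(q_J) = 0.
Juno's first-order condition: 322 - 6q_J - 2(q_G) = 0.
Best responses: q_G = (228 - 2q_J)/6, q_J = (322 - 2q_G)/6.
Solving the pair: q_G = 181/8, q_J = 369/8.
Total output Q = 275/4, so price P = 371 - 2·(275/4) = 467/2.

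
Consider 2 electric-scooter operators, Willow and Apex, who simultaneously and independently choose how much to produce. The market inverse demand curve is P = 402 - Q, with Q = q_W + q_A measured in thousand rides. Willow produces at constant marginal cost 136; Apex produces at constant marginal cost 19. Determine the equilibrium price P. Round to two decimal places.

Willow's profit: π_W = (402 - Q)q_W - (136q_W). Setting ∂π_W/∂q_W = 0: 266 - 2q_W - (q_A) = 0.
Apex's profit: π_A = (402 - Q)q_A - (19q_A). Setting ∂π_A/∂q_A = 0: 383 - 2q_A - (q_W) = 0.
So q_W = (266 - q_A)/2 and q_A = (383 - q_W)/2.
Solving the pair: q_W = 149/3, q_A = 500/3.
Total output Q = 649/3, so price P = 402 - 649/3 = 557/3.

185.67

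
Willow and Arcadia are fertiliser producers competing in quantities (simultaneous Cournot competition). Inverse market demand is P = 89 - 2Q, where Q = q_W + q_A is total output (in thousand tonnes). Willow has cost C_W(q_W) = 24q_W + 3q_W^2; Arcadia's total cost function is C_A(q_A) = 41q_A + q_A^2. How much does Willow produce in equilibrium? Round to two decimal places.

5.25

Willow's profit: π_W = (89 - 2Q)q_W - (24q_W + 3q_W²). Setting ∂π_W/∂q_W = 0: 65 - 10q_W - 2(q_A) = 0.
Arcadia's first-order condition: 48 - 6q_A - 2(q_W) = 0.
Rearranging gives the reaction functions q_W = (65 - 2q_A)/10 and q_A = (48 - 2q_W)/6.
Solving the pair: q_W = 21/4, q_A = 25/4.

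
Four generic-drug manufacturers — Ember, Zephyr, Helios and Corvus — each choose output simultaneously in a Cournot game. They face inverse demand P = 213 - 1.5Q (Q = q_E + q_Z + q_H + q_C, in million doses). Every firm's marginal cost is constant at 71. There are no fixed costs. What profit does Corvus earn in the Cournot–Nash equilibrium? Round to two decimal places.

A representative firm's profit is π_i = q_i(213 - 1.5Q) - 71q_i.
Setting ∂π_i/∂q_i = 0 with rivals' quantities fixed: 142 - 3q_i - (3/2)·Σ_{j≠i} q_j = 0.
By symmetry each firm produces the same amount; substituting Σ_{j≠i} q_j = 3q_i yields q_i = 142/(15/2) = 284/15.
Price P = 213 - (3/2)·(1136/15) = 497/5.
Corvus's profit: (497/5 - 71)·(284/15) = 537.7067.

537.71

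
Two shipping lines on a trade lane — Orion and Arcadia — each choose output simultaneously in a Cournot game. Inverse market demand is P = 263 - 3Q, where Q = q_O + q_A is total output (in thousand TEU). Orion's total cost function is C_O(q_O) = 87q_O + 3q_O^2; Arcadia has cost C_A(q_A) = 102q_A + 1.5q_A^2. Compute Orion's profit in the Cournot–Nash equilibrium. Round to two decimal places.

Orion's profit: π_O = (263 - 3Q)q_O - (87q_O + 3q_O²). Setting ∂π_O/∂q_O = 0: 176 - 12q_O - 3(q_A) = 0.
Arcadia's profit: π_A = (263 - 3Q)q_A - (102q_A + (3/2)q_A²). Setting ∂π_A/∂q_A = 0: 161 - 9q_A - 3(q_O) = 0.
So q_O = (176 - 3q_A)/12 and q_A = (161 - 3q_O)/9.
Substituting one into the other gives q_O = 367/33 and q_A = 156/11.
Price P = 263 - 3·(835/33) = 187.0909.
Orion's profit: 187.0909·(367/33) - 87·(367/33) - 3(367/33)² = 742.0882.

742.09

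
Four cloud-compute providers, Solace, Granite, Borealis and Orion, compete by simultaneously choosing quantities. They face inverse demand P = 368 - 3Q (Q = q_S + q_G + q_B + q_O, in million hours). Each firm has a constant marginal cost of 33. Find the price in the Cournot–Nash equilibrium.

A representative firm's profit is π_i = q_i(368 - 3Q) - 33q_i.
First-order condition (treating rivals' output as given): 335 - 6q_i - 3·Σ_{j≠i} q_j = 0.
By symmetry each firm produces the same amount; substituting Σ_{j≠i} q_j = 3q_i yields q_i = 335/15 = 67/3.
Total output Q = 268/3, so price P = 368 - 3·(268/3) = 100.

100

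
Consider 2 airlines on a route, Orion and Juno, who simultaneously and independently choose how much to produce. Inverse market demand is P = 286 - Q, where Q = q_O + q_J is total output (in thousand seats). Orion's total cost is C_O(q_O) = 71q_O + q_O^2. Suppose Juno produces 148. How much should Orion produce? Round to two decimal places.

16.75

With the rival's output fixed at 148, Orion's profit is π_O = (286 - 148 - q_O)q_O - (71q_O + q_O²) = (138 - q_O)q_O - (71q_O + q_O²).
∂π_O/∂q_O = 67 - 4q_O = 0, so q_O = 67/4.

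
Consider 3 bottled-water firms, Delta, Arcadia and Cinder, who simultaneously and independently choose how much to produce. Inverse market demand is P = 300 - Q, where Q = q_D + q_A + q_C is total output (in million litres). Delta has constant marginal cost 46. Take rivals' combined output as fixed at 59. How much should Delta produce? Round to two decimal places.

97.50

With rivals' combined output fixed at 59, Delta's profit is π_D = (300 - 59 - q_D)q_D - (46q_D) = (241 - q_D)q_D - (46q_D).
∂π_D/∂q_D = 195 - 2q_D = 0, so q_D = 195/2.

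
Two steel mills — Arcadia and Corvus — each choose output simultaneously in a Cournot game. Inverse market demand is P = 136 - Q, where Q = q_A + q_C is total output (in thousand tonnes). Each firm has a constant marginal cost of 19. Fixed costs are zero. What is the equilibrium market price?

58

A representative firm's profit is π_i = q_i(136 - Q) - 19q_i.
First-order condition (treating rivals' output as given): 117 - 2q_i - q_j = 0.
By symmetry each firm produces the same amount; substituting q_j = q_i yields q_i = 117/3 = 39.
Total output Q = 78, so price P = 136 - 78 = 58.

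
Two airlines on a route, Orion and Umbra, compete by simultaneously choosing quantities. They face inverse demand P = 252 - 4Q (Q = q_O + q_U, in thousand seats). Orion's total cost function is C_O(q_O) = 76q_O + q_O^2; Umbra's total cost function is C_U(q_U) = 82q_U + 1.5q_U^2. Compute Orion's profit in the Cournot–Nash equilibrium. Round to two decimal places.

892.68

Orion's profit: π_O = (252 - 4Q)q_O - (76q_O + q_O²). Setting ∂π_O/∂q_O = 0: 176 - 10q_O - 4(q_U) = 0.
Umbra's profit: π_U = (252 - 4Q)q_U - (82q_U + (3/2)q_U²). Setting ∂π_U/∂q_U = 0: 170 - 11q_U - 4(q_O) = 0.
Best responses: q_O = (176 - 4q_U)/10, q_U = (170 - 4q_O)/11.
Substituting one into the other gives q_O = 628/47 and q_U = 498/47.
Price P = 252 - 4·(1126/47) = 156.1702.
Orion's profit: 156.1702·(628/47) - 76·(628/47) - (628/47)² = 892.6754.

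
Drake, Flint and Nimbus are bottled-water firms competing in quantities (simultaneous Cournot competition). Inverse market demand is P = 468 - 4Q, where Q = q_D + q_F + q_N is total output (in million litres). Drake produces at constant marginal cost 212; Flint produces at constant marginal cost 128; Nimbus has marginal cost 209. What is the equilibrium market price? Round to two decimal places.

Drake's profit: π_D = (468 - 4Q)q_D - (212q_D). Setting ∂π_D/∂q_D = 0: 256 - 8q_D - 4(q_F + q_N) = 0.
Flint's profit: π_F = (468 - 4Q)q_F - (128q_F). Setting ∂π_F/∂q_F = 0: 340 - 8q_F - 4(q_D + q_N) = 0.
Nimbus's first-order condition: 259 - 8q_N - 4(q_D + q_F) = 0.
Adding the 3 first-order conditions: 855 − 16Q = 0, so Q = 855/16.
Back-substituting: q_D = (256 − 855/4)/4 = 169/16, q_F = (340 − 855/4)/4 = 505/16, q_N = (259 − 855/4)/4 = 181/16.
Total output Q = 855/16, so price P = 468 - 4·(855/16) = 1017/4.

254.25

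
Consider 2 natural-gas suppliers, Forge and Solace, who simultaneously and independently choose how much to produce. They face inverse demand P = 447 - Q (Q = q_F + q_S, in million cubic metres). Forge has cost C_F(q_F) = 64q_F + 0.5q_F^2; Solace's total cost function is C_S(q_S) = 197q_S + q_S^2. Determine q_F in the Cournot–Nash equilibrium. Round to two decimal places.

116.55

Forge's profit: π_F = (447 - Q)q_F - (64q_F + (1/2)q_F²). Setting ∂π_F/∂q_F = 0: 383 - 3q_F - (q_S) = 0.
Solace's profit: π_S = (447 - Q)q_S - (197q_S + q_S²). Setting ∂π_S/∂q_S = 0: 250 - 4q_S - (q_F) = 0.
Rearranging gives the reaction functions q_F = (383 - q_S)/3 and q_S = (250 - q_F)/4.
Substituting one into the other gives q_F = 1282/11 and q_S = 367/11.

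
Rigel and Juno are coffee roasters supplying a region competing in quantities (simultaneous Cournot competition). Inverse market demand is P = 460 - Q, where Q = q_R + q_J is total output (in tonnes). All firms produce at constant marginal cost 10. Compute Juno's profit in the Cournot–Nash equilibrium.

A representative firm's profit is π_i = q_i(460 - Q) - 10q_i.
First-order condition (treating rivals' output as given): 450 - 2q_i - q_j = 0.
By symmetry each firm produces the same amount; substituting q_j = q_i yields q_i = 450/3 = 150.
Price P = 460 - 300 = 160.
Juno's profit: (160 - 10)·150 = 22500.

22500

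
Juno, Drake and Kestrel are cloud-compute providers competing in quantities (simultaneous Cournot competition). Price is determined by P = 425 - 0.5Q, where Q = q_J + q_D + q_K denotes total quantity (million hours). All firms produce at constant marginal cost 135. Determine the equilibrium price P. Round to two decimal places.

A representative firm's profit is π_i = q_i(425 - 0.5Q) - 135q_i.
First-order condition (treating rivals' output as given): 290 - q_i - (1/2)·Σ_{j≠i} q_j = 0.
With identical firms every q_j equals q_i, so Σ_{j≠i} q_j = 2q_i and 290 = 2q_i, giving q_i = 145.
Total output Q = 435, so price P = 425 - (1/2)·435 = 415/2.

207.50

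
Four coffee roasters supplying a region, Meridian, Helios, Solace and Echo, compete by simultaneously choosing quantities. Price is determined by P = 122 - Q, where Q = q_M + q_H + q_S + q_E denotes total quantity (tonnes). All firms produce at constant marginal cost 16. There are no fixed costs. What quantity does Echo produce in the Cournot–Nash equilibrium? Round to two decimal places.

Each firm earns π_i = (122 - Q)q_i - 16q_i.
Setting ∂π_i/∂q_i = 0 with rivals' quantities fixed: 106 - 2q_i - Σ_{j≠i} q_j = 0.
By symmetry each firm produces the same amount; substituting Σ_{j≠i} q_j = 3q_i yields q_i = 106/5.

21.20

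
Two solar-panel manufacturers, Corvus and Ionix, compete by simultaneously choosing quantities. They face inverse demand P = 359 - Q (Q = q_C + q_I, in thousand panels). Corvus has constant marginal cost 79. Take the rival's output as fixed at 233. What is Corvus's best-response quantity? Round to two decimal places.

23.50

With the rival's output fixed at 233, Corvus's profit is π_C = (359 - 233 - q_C)q_C - (79q_C) = (126 - q_C)q_C - (79q_C).
∂π_C/∂q_C = 47 - 2q_C = 0, so q_C = 47/2.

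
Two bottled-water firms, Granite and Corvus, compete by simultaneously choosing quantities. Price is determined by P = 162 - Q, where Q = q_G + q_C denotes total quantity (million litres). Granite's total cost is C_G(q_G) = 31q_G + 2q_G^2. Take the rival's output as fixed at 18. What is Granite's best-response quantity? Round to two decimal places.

18.83

With the rival's output fixed at 18, Granite's profit is π_G = (162 - 18 - q_G)q_G - (31q_G + 2q_G²) = (144 - q_G)q_G - (31q_G + 2q_G²).
∂π_G/∂q_G = 113 - 6q_G = 0, so q_G = 113/6.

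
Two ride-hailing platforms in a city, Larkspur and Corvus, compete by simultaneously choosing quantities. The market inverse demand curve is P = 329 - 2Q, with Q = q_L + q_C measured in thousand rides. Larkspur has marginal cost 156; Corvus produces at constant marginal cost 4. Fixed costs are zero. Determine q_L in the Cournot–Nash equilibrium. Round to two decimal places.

Larkspur's profit: π_L = (329 - 2Q)q_L - (156q_L). Setting ∂π_L/∂q_L = 0: 173 - 4q_L - 2(q_C) = 0.
Corvus's profit: π_C = (329 - 2Q)q_C - (4q_C). Setting ∂π_C/∂q_C = 0: 325 - 4q_C - 2(q_L) = 0.
Rearranging gives the reaction functions q_L = (173 - 2q_C)/4 and q_C = (325 - 2q_L)/4.
Substituting one into the other gives q_L = 7/2 and q_C = 159/2.

3.50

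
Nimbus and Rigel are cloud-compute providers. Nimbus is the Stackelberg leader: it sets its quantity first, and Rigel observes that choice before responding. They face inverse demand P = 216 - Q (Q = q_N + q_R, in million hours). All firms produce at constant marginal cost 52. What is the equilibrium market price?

Solve by backward induction. Given q_N, the follower Rigel maximises π_R = (216 - q_N - q_R)q_R - 52q_R.
Follower FOC: 164 - q_N - 2q_R = 0, so q_R(q_N) = (164 - q_N)/2.
Nimbus substitutes q_R(q_N) into its own profit: π_N = q_N(216 - q_N - (164 - q_N)/2) - 52q_N = (134 - (1/2)q_N)q_N - 52q_N.
Maximising: ∂π_N/∂q_N = 82 - q_N = 0, giving q_N = 82.
Then q_R = (164 - 82)/2 = 41.
Total output Q = 123, so price P = 216 - 123 = 93.

93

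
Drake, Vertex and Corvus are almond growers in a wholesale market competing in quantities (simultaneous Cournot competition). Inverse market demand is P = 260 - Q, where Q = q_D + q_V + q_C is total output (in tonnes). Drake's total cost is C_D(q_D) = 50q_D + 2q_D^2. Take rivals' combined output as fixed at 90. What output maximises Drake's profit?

With rivals' combined output fixed at 90, Drake's profit is π_D = (260 - 90 - q_D)q_D - (50q_D + 2q_D²) = (170 - q_D)q_D - (50q_D + 2q_D²).
∂π_D/∂q_D = 120 - 6q_D = 0, so q_D = 20.

20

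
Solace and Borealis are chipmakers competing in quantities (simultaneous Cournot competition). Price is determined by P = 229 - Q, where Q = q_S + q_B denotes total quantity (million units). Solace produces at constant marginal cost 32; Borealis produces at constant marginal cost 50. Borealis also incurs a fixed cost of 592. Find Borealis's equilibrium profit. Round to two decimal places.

2288.11

Solace's profit: π_S = (229 - Q)q_S - (32q_S). Setting ∂π_S/∂q_S = 0: 197 - 2q_S - (q_B) = 0.
Borealis's first-order condition: 179 - 2q_B - (q_S) = 0.
Rearranging gives the reaction functions q_S = (197 - q_B)/2 and q_B = (179 - q_S)/2.
Substituting one into the other gives q_S = 215/3 and q_B = 161/3.
Price P = 229 - 376/3 = 311/3.
Borealis's profit: (311/3 - 50)·(161/3) - 592 = 2288.1111.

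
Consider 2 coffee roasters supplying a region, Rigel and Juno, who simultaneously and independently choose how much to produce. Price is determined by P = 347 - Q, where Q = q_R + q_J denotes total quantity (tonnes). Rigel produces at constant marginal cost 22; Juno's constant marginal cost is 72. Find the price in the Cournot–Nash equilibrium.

Rigel's profit: π_R = (347 - Q)q_R - (22q_R). Setting ∂π_R/∂q_R = 0: 325 - 2q_R - (q_J) = 0.
Juno's profit: π_J = (347 - Q)q_J - (72q_J). Setting ∂π_J/∂q_J = 0: 275 - 2q_J - (q_R) = 0.
So q_R = (325 - q_J)/2 and q_J = (275 - q_R)/2.
Solving the pair: q_R = 125, q_J = 75.
Total output Q = 200, so price P = 347 - 200 = 147.

147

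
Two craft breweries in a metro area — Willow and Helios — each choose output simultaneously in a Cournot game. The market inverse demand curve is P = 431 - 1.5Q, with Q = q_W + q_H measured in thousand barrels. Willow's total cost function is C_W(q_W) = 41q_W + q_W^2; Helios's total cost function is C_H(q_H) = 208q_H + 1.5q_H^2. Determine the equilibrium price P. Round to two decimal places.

Willow's profit: π_W = (431 - 1.5Q)q_W - (41q_W + q_W²). Setting ∂π_W/∂q_W = 0: 390 - 5q_W - (3/2)(q_H) = 0.
Helios's first-order condition: 223 - 6q_H - (3/2)(q_W) = 0.
Best responses: q_W = (390 - (3/2)q_H)/5, q_H = (223 - (3/2)q_W)/6.
Substituting one into the other gives q_W = 72.2703 and q_H = 19.0991.
Total output Q = 91.3694, so price P = 431 - (3/2)·91.3694 = 293.9459.

293.95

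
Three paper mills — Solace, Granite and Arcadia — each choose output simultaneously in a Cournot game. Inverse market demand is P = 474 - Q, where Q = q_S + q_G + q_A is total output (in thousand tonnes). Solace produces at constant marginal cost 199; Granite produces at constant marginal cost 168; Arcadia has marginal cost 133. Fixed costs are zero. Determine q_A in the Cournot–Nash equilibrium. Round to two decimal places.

110.50

Solace's profit: π_S = (474 - Q)q_S - (199q_S). Setting ∂π_S/∂q_S = 0: 275 - 2q_S - (q_G + q_A) = 0.
Granite's profit: π_G = (474 - Q)q_G - (168q_G). Setting ∂π_G/∂q_G = 0: 306 - 2q_G - (q_S + q_A) = 0.
Arcadia's profit: π_A = (474 - Q)q_A - (133q_A). Setting ∂π_A/∂q_A = 0: 341 - 2q_A - (q_S + q_G) = 0.
Adding the 3 first-order conditions: 922 − 4Q = 0, so Q = 461/2.
Back-substituting: q_S = (275 − 461/2) = 89/2, q_G = (306 − 461/2) = 151/2, q_A = (341 − 461/2) = 221/2.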